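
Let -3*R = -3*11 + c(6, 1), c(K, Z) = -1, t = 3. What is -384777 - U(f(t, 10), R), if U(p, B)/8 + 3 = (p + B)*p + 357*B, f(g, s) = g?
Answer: -417465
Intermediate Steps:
R = 34/3 (R = -(-3*11 - 1)/3 = -(-33 - 1)/3 = -⅓*(-34) = 34/3 ≈ 11.333)
U(p, B) = -24 + 2856*B + 8*p*(B + p) (U(p, B) = -24 + 8*((p + B)*p + 357*B) = -24 + 8*((B + p)*p + 357*B) = -24 + 8*(p*(B + p) + 357*B) = -24 + 8*(357*B + p*(B + p)) = -24 + (2856*B + 8*p*(B + p)) = -24 + 2856*B + 8*p*(B + p))
-384777 - U(f(t, 10), R) = -384777 - (-24 + 8*3² + 2856*(34/3) + 8*(34/3)*3) = -384777 - (-24 + 8*9 + 32368 + 272) = -384777 - (-24 + 72 + 32368 + 272) = -384777 - 1*32688 = -384777 - 32688 = -417465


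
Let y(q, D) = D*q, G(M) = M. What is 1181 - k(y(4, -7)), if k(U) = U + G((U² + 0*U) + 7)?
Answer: 418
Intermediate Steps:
k(U) = 7 + U + U² (k(U) = U + ((U² + 0*U) + 7) = U + ((U² + 0) + 7) = U + (U² + 7) = U + (7 + U²) = 7 + U + U²)
1181 - k(y(4, -7)) = 1181 - (7 - 7*4 + (-7*4)²) = 1181 - (7 - 28 + (-28)²) = 1181 - (7 - 28 + 784) = 1181 - 1*763 = 1181 - 763 = 418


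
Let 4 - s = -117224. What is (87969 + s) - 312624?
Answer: -107427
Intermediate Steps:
s = 117228 (s = 4 - 1*(-117224) = 4 + 117224 = 117228)
(87969 + s) - 312624 = (87969 + 117228) - 312624 = 205197 - 312624 = -107427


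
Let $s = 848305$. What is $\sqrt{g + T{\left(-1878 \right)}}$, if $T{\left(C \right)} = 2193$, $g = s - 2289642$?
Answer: $2 i \sqrt{359786} \approx 1199.6 i$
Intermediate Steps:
$g = -1441337$ ($g = 848305 - 2289642 = -1441337$)
$\sqrt{g + T{\left(-1878 \right)}} = \sqrt{-1441337 + 2193} = \sqrt{-1439144} = 2 i \sqrt{359786}$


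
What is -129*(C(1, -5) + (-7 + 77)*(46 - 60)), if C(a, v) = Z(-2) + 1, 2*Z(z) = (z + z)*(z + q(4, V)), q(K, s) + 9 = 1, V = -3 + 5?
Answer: 123711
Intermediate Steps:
V = 2
q(K, s) = -8 (q(K, s) = -9 + 1 = -8)
Z(z) = z*(-8 + z) (Z(z) = ((z + z)*(z - 8))/2 = ((2*z)*(-8 + z))/2 = (2*z*(-8 + z))/2 = z*(-8 + z))
C(a, v) = 21 (C(a, v) = -2*(-8 - 2) + 1 = -2*(-10) + 1 = 20 + 1 = 21)
-129*(C(1, -5) + (-7 + 77)*(46 - 60)) = -129*(21 + (-7 + 77)*(46 - 60)) = -129*(21 + 70*(-14)) = -129*(21 - 980) = -129*(-959) = 123711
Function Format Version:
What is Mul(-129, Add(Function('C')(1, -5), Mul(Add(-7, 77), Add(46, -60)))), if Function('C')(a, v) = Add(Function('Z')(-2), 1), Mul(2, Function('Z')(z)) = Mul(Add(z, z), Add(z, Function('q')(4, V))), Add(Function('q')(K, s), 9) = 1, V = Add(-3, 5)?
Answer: 123711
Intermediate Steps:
V = 2
Function('q')(K, s) = -8 (Function('q')(K, s) = Add(-9, 1) = -8)
Function('Z')(z) = Mul(z, Add(-8, z)) (Function('Z')(z) = Mul(Rational(1, 2), Mul(Add(z, z), Add(z, -8))) = Mul(Rational(1, 2), Mul(Mul(2, z), Add(-8, z))) = Mul(Rational(1, 2), Mul(2, z, Add(-8, z))) = Mul(z, Add(-8, z)))
Function('C')(a, v) = 21 (Function('C')(a, v) = Add(Mul(-2, Add(-8, -2)), 1) = Add(Mul(-2, -10), 1) = Add(20, 1) = 21)
Mul(-129, Add(Function('C')(1, -5), Mul(Add(-7, 77), Add(46, -60)))) = Mul(-129, Add(21, Mul(Add(-7, 77), Add(46, -60)))) = Mul(-129, Add(21, Mul(70, -14))) = Mul(-129, Add(21, -980)) = Mul(-129, -959) = 123711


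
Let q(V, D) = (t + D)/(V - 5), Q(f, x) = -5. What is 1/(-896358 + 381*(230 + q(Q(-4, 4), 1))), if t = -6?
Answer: -2/1617075 ≈ -1.2368e-6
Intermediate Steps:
q(V, D) = (-6 + D)/(-5 + V) (q(V, D) = (-6 + D)/(V - 5) = (-6 + D)/(-5 + V))
1/(-896358 + 381*(230 + q(Q(-4, 4), 1))) = 1/(-896358 + 381*(230 + (-6 + 1)/(-5 - 5))) = 1/(-896358 + 381*(230 - 5/(-10))) = 1/(-896358 + 381*(230 - ⅒*(-5))) = 1/(-896358 + 381*(230 + ½)) = 1/(-896358 + 381*(461/2)) = 1/(-896358 + 175641/2) = 1/(-1617075/2) = -2/1617075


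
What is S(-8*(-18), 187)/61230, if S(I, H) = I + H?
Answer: 331/61230 ≈ 0.0054058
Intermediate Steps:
S(I, H) = H + I
S(-8*(-18), 187)/61230 = (187 - 8*(-18))/61230 = (187 + 144)*(1/61230) = 331*(1/61230) = 331/61230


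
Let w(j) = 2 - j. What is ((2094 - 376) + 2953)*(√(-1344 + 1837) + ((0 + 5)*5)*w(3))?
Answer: -116775 + 4671*√493 ≈ -13062.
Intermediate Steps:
((2094 - 376) + 2953)*(√(-1344 + 1837) + ((0 + 5)*5)*w(3)) = ((2094 - 376) + 2953)*(√(-1344 + 1837) + ((0 + 5)*5)*(2 - 1*3)) = (1718 + 2953)*(√493 + (5*5)*(2 - 3)) = 4671*(√493 + 25*(-1)) = 4671*(√493 - 25) = 4671*(-25 + √493) = -116775 + 4671*√493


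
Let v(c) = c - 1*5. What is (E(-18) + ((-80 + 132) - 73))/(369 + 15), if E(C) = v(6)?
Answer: -5/96 ≈ -0.052083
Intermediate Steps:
v(c) = -5 + c (v(c) = c - 5 = -5 + c)
E(C) = 1 (E(C) = -5 + 6 = 1)
(E(-18) + ((-80 + 132) - 73))/(369 + 15) = (1 + ((-80 + 132) - 73))/(369 + 15) = (1 + (52 - 73))/384 = (1 - 21)*(1/384) = -20*1/384 = -5/96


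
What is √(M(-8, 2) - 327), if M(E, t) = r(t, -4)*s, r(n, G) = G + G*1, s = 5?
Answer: I*√367 ≈ 19.157*I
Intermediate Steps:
r(n, G) = 2*G (r(n, G) = G + G = 2*G)
M(E, t) = -40 (M(E, t) = (2*(-4))*5 = -8*5 = -40)
√(M(-8, 2) - 327) = √(-40 - 327) = √(-367) = I*√367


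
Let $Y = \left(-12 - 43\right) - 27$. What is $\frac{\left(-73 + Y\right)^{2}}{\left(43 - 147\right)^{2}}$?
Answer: $\frac{24025}{10816} \approx 2.2212$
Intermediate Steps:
$Y = -82$ ($Y = -55 - 27 = -82$)
$\frac{\left(-73 + Y\right)^{2}}{\left(43 - 147\right)^{2}} = \frac{\left(-73 - 82\right)^{2}}{\left(43 - 147\right)^{2}} = \frac{\left(-155\right)^{2}}{\left(-104\right)^{2}} = \frac{24025}{10816}$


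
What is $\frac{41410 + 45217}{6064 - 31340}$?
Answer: $- \frac{86627}{25276} \approx -3.4272$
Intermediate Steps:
$\frac{41410 + 45217}{6064 - 31340} = \frac{86627}{-25276} = 86627 \left(- \frac{1}{25276}\right) = - \frac{86627}{25276}$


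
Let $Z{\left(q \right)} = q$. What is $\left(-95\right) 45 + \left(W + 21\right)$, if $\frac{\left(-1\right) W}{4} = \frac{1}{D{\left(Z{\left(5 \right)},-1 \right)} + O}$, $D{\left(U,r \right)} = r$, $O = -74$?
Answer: $- \frac{319046}{75} \approx -4253.9$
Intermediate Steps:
$W = \frac{4}{75}$ ($W = - \frac{4}{-1 - 74} = - \frac{4}{-75} = \left(-4\right) \left(- \frac{1}{75}\right) = \frac{4}{75} \approx 0.053333$)
$\left(-95\right) 45 + \left(W + 21\right) = \left(-95\right) 45 + \left(\frac{4}{75} + 21\right) = -4275 + \frac{1579}{75} = - \frac{319046}{75}$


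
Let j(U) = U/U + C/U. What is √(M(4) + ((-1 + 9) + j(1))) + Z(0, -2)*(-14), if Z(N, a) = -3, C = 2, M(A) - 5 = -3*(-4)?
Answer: 42 + 2*√7 ≈ 47.292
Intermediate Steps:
M(A) = 17 (M(A) = 5 - 3*(-4) = 5 + 12 = 17)
j(U) = 1 + 2/U (j(U) = U/U + 2/U = 1 + 2/U)
√(M(4) + ((-1 + 9) + j(1))) + Z(0, -2)*(-14) = √(17 + ((-1 + 9) + (2 + 1)/1)) - 3*(-14) = √(17 + (8 + 1*3)) + 42 = √(17 + (8 + 3)) + 42 = √(17 + 11) + 42 = √28 + 42 = 2*√7 + 42 = 42 + 2*√7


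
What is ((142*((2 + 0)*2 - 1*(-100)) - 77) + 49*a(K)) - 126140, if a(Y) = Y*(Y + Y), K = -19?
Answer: -76071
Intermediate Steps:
a(Y) = 2*Y**2 (a(Y) = Y*(2*Y) = 2*Y**2)
((142*((2 + 0)*2 - 1*(-100)) - 77) + 49*a(K)) - 126140 = ((142*((2 + 0)*2 - 1*(-100)) - 77) + 49*(2*(-19)**2)) - 126140 = ((142*(2*2 + 100) - 77) + 49*(2*361)) - 126140 = ((142*(4 + 100) - 77) + 49*722) - 126140 = ((142*104 - 77) + 35378) - 126140 = ((14768 - 77) + 35378) - 126140 = (14691 + 35378) - 126140 = 50069 - 126140 = -76071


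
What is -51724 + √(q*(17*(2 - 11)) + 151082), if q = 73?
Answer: -51724 + √139913 ≈ -51350.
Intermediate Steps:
-51724 + √(q*(17*(2 - 11)) + 151082) = -51724 + √(73*(17*(2 - 11)) + 151082) = -51724 + √(73*(17*(-9)) + 151082) = -51724 + √(73*(-153) + 151082) = -51724 + √(-11169 + 151082) = -51724 + √139913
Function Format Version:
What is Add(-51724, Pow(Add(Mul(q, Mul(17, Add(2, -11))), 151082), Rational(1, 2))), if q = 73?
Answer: Add(-51724, Pow(139913, Rational(1, 2))) ≈ -51350.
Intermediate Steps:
Add(-51724, Pow(Add(Mul(q, Mul(17, Add(2, -11))), 151082), Rational(1, 2))) = Add(-51724, Pow(Add(Mul(73, Mul(17, Add(2, -11))), 151082), Rational(1, 2))) = Add(-51724, Pow(Add(Mul(73, Mul(17, -9)), 151082), Rational(1, 2))) = Add(-51724, Pow(Add(Mul(73, -153), 151082), Rational(1, 2))) = Add(-51724, Pow(Add(-11169, 151082), Rational(1, 2))) = Add(-51724, Pow(139913, Rational(1, 2)))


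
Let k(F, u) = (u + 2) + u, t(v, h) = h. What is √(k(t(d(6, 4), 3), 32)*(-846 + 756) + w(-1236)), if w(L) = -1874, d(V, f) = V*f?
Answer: I*√7814 ≈ 88.397*I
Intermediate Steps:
k(F, u) = 2 + 2*u (k(F, u) = (2 + u) + u = 2 + 2*u)
√(k(t(d(6, 4), 3), 32)*(-846 + 756) + w(-1236)) = √((2 + 2*32)*(-846 + 756) - 1874) = √((2 + 64)*(-90) - 1874) = √(66*(-90) - 1874) = √(-5940 - 1874) = √(-7814) = I*√7814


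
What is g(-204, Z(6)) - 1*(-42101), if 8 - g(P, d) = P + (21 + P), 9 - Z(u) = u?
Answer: 42496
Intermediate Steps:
Z(u) = 9 - u
g(P, d) = -13 - 2*P (g(P, d) = 8 - (P + (21 + P)) = 8 - (21 + 2*P) = 8 + (-21 - 2*P) = -13 - 2*P)
g(-204, Z(6)) - 1*(-42101) = (-13 - 2*(-204)) - 1*(-42101) = (-13 + 408) + 42101 = 395 + 42101 = 42496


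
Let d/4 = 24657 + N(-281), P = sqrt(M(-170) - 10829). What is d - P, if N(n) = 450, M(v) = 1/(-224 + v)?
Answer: 100428 - I*sqrt(1681051038)/394 ≈ 1.0043e+5 - 104.06*I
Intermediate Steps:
P = I*sqrt(1681051038)/394 (P = sqrt(1/(-224 - 170) - 10829) = sqrt(1/(-394) - 10829) = sqrt(-1/394 - 10829) = sqrt(-4266627/394) = I*sqrt(1681051038)/394 ≈ 104.06*I)
d = 100428 (d = 4*(24657 + 450) = 4*25107 = 100428)
d - P = 100428 - I*sqrt(1681051038)/394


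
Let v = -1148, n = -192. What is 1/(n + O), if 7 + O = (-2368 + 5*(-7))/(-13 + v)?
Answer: -43/8468 ≈ -0.0050779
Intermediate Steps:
O = -212/43 (O = -7 + (-2368 + 5*(-7))/(-13 - 1148) = -7 + (-2368 - 35)/(-1161) = -7 - 2403*(-1/1161) = -7 + 89/43 = -212/43 ≈ -4.9302)
1/(n + O) = 1/(-192 - 212/43) = 1/(-8468/43) = -43/8468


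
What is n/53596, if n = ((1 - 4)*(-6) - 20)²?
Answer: 1/13399 ≈ 7.4632e-5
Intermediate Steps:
n = 4 (n = (-3*(-6) - 20)² = (18 - 20)² = (-2)² = 4)
n/53596 = 4/53596 = 4*(1/53596) = 1/13399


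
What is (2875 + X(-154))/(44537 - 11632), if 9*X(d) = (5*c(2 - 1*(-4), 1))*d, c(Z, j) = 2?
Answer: 4867/59229 ≈ 0.082173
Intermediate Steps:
X(d) = 10*d/9 (X(d) = ((5*2)*d)/9 = (10*d)/9 = 10*d/9)
(2875 + X(-154))/(44537 - 11632) = (2875 + (10/9)*(-154))/(44537 - 11632) = (2875 - 1540/9)/32905 = (24335/9)*(1/32905) = 4867/59229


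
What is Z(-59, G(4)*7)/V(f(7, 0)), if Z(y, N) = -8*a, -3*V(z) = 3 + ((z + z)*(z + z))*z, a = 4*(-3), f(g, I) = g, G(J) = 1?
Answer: -288/1375 ≈ -0.20945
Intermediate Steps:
a = -12
V(z) = -1 - 4*z³/3 (V(z) = -(3 + ((z + z)*(z + z))*z)/3 = -(3 + ((2*z)*(2*z))*z)/3 = -(3 + (4*z²)*z)/3 = -(3 + 4*z³)/3 = -1 - 4*z³/3)
Z(y, N) = 96 (Z(y, N) = -8*(-12) = 96)
Z(-59, G(4)*7)/V(f(7, 0)) = 96/(-1 - 4/3*7³) = 96/(-1 - 4/3*343) = 96/(-1 - 1372/3) = 96/(-1375/3) = 96*(-3/1375) = -288/1375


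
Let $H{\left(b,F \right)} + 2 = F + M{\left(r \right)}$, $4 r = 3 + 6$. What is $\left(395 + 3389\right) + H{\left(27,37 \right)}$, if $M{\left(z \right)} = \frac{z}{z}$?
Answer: $3820$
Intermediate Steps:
$r = \frac{9}{4}$ ($r = \frac{3 + 6}{4} = \frac{1}{4} \cdot 9 = \frac{9}{4} \approx 2.25$)
$M{\left(z \right)} = 1$
$H{\left(b,F \right)} = -1 + F$ ($H{\left(b,F \right)} = -2 + \left(F + 1\right) = -2 + \left(1 + F\right) = -1 + F$)
$\left(395 + 3389\right) + H{\left(27,37 \right)} = \left(395 + 3389\right) + \left(-1 + 37\right) = 3784 + 36 = 3820$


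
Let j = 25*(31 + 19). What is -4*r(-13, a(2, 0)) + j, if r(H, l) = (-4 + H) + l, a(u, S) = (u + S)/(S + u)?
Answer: 1314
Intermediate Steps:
j = 1250 (j = 25*50 = 1250)
a(u, S) = 1 (a(u, S) = (S + u)/(S + u) = 1)
r(H, l) = -4 + H + l
-4*r(-13, a(2, 0)) + j = -4*(-4 - 13 + 1) + 1250 = -4*(-16) + 1250 = 64 + 1250 = 1314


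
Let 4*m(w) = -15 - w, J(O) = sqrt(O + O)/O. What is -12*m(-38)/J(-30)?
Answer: -69*I*sqrt(15) ≈ -267.24*I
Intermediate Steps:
J(O) = sqrt(2)/sqrt(O) (J(O) = sqrt(2*O)/O = (sqrt(2)*sqrt(O))/O = sqrt(2)/sqrt(O))
m(w) = -15/4 - w/4 (m(w) = (-15 - w)/4 = -15/4 - w/4)
-12*m(-38)/J(-30) = -12*(-15/4 - 1/4*(-38))/(sqrt(2)/sqrt(-30)) = -12*(-15/4 + 19/2)/(sqrt(2)*(-I*sqrt(30)/30)) = -69/((-I*sqrt(15)/15)) = -69*I*sqrt(15)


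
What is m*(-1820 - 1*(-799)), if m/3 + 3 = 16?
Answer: -39819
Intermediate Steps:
m = 39 (m = -9 + 3*16 = -9 + 48 = 39)
m*(-1820 - 1*(-799)) = 39*(-1820 - 1*(-799)) = 39*(-1820 + 799) = 39*(-1021) = -39819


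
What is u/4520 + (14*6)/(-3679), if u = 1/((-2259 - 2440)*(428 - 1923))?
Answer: -205173376517/8986105395800 ≈ -0.022832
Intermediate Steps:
u = 1/7025005 (u = 1/(-4699*(-1495)) = 1/7025005 ≈ 1.4235e-7)
u/4520 + (14*6)/(-3679) = (1/7025005)/4520 + (14*6)/(-3679) = (1/7025005)*(1/4520) + 84*(-1/3679) = 1/31753022600 - 84/3679 = -205173376517/8986105395800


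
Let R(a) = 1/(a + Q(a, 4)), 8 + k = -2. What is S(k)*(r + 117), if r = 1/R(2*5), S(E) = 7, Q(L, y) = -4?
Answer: 861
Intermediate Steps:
k = -10 (k = -8 - 2 = -10)
R(a) = 1/(-4 + a) (R(a) = 1/(a - 4) = 1/(-4 + a))
r = 6 (r = 1/(1/(-4 + 2*5)) = 1/(1/(-4 + 10)) = 1/(1/6) = 6)
S(k)*(r + 117) = 7*(6 + 117) = 7*123 = 861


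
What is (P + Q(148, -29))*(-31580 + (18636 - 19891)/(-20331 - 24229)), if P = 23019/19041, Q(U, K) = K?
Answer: 2256514848205/2571112 ≈ 8.7764e+5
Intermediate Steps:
P = 7673/6347 (P = 23019*(1/19041) = 7673/6347 ≈ 1.2089)
(P + Q(148, -29))*(-31580 + (18636 - 19891)/(-20331 - 24229)) = (7673/6347 - 29)*(-31580 + (18636 - 19891)/(-20331 - 24229)) = -176390*(-31580 - 1255/(-44560))/6347 = -176390*(-31580 - 1255*(-1/44560))/6347 = -176390*(-31580 + 251/8912)/6347 = -176390/6347*(-281440709/8912) = 2256514848205/2571112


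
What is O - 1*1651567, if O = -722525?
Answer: -2374092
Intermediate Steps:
O - 1*1651567 = -722525 - 1*1651567 = -722525 - 1651567 = -2374092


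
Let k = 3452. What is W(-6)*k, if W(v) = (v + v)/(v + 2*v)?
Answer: 6904/3 ≈ 2301.3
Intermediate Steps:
W(v) = 2/3 (W(v) = (2*v)/((3*v)) = (2*v)*(1/(3*v)) = 2/3)
W(-6)*k = (2/3)*3452 = 6904/3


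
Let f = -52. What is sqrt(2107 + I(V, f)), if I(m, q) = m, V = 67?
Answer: sqrt(2174) ≈ 46.626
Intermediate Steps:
sqrt(2107 + I(V, f)) = sqrt(2107 + 67) = sqrt(2174)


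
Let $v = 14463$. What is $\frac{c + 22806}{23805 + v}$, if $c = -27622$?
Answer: $- \frac{1204}{9567} \approx -0.12585$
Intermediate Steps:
$\frac{c + 22806}{23805 + v} = \frac{-27622 + 22806}{23805 + 14463} = - \frac{4816}{38268} = \left(-4816\right) \frac{1}{38268} = - \frac{1204}{9567}$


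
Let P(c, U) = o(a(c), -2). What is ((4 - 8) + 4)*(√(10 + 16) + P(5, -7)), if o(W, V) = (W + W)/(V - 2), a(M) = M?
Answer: 0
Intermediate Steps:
o(W, V) = 2*W/(-2 + V) (o(W, V) = (2*W)/(-2 + V) = 2*W/(-2 + V))
P(c, U) = -c/2 (P(c, U) = 2*c/(-2 - 2) = 2*c/(-4) = 2*c*(-¼) = -c/2)
((4 - 8) + 4)*(√(10 + 16) + P(5, -7)) = ((4 - 8) + 4)*(√(10 + 16) - ½*5) = (-4 + 4)*(√26 - 5/2) = 0*(-5/2 + √26) = 0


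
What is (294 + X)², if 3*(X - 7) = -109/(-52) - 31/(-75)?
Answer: 12471400431169/136890000 ≈ 91105.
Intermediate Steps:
X = 91687/11700 (X = 7 + (-109/(-52) - 31/(-75))/3 = 7 + (-109*(-1/52) - 31*(-1/75))/3 = 7 + (109/52 + 31/75)/3 = 7 + (⅓)*(9787/3900) = 7 + 9787/11700 = 91687/11700 ≈ 7.8365)
(294 + X)² = (294 + 91687/11700)² = (3531487/11700)² = 12471400431169/136890000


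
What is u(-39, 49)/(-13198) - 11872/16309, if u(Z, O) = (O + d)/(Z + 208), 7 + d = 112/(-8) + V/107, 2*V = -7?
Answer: -5666827210261/7784593418212 ≈ -0.72795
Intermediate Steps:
V = -7/2 (V = (½)*(-7) = -7/2 ≈ -3.5000)
d = -4501/214 (d = -7 + (112/(-8) - 7/2/107) = -7 + (112*(-⅛) - 7/2*1/107) = -7 + (-14 - 7/214) = -7 - 3003/214 = -4501/214 ≈ -21.033)
u(Z, O) = (-4501/214 + O)/(208 + Z) (u(Z, O) = (O - 4501/214)/(Z + 208) = (-4501/214 + O)/(208 + Z))
u(-39, 49)/(-13198) - 11872/16309 = ((-4501/214 + 49)/(208 - 39))/(-13198) - 11872/16309 = ((5985/214)/169)*(-1/13198) - 11872*1/16309 = ((1/169)*(5985/214))*(-1/13198) - 11872/16309 = (5985/36166)*(-1/13198) - 11872/16309 = -5985/477318868 - 11872/16309 = -5666827210261/7784593418212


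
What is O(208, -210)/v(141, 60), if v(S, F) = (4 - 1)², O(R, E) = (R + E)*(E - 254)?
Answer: 928/9 ≈ 103.11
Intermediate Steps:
O(R, E) = (-254 + E)*(E + R) (O(R, E) = (E + R)*(-254 + E) = (-254 + E)*(E + R))
v(S, F) = 9 (v(S, F) = 3² = 9)
O(208, -210)/v(141, 60) = ((-210)² - 254*(-210) - 254*208 - 210*208)/9 = (44100 + 53340 - 52832 - 43680)*(⅑) = 928*(⅑) = 928/9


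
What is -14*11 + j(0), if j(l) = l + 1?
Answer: -153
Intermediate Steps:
j(l) = 1 + l
-14*11 + j(0) = -14*11 + (1 + 0) = -154 + 1 = -153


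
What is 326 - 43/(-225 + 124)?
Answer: 32969/101 ≈ 326.43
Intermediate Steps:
326 - 43/(-225 + 124) = 326 - 43/(-101) = 326 - 43*(-1/101) = 326 + 43/101 = 32969/101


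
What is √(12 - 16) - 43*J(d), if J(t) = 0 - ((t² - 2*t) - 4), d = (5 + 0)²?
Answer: 24553 + 2*I ≈ 24553.0 + 2.0*I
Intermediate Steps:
d = 25 (d = 5² = 25)
J(t) = 4 - t² + 2*t (J(t) = 0 - (-4 + t² - 2*t) = 0 + (4 - t² + 2*t) = 4 - t² + 2*t)
√(12 - 16) - 43*J(d) = √(12 - 16) - 43*(4 - 1*25² + 2*25) = √(-4) - 43*(4 - 1*625 + 50) = 2*I - 43*(4 - 625 + 50) = 2*I - 43*(-571) = 2*I + 24553 = 24553 + 2*I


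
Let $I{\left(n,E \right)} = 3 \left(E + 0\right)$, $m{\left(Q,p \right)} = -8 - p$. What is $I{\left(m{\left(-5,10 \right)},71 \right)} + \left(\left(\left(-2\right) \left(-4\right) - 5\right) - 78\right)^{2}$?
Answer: $5838$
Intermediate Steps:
$I{\left(n,E \right)} = 3 E$
$I{\left(m{\left(-5,10 \right)},71 \right)} + \left(\left(\left(-2\right) \left(-4\right) - 5\right) - 78\right)^{2} = 3 \cdot 71 + \left(\left(\left(-2\right) \left(-4\right) - 5\right) - 78\right)^{2} = 213 + \left(\left(8 - 5\right) - 78\right)^{2} = 213 + \left(3 - 78\right)^{2} = 213 + \left(-75\right)^{2} = 213 + 5625 = 5838$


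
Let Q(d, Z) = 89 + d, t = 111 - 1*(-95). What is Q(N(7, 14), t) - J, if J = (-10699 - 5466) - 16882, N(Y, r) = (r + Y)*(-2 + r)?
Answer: 33388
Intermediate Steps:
N(Y, r) = (-2 + r)*(Y + r) (N(Y, r) = (Y + r)*(-2 + r) = (-2 + r)*(Y + r))
t = 206 (t = 111 + 95 = 206)
J = -33047 (J = -16165 - 16882 = -33047)
Q(N(7, 14), t) - J = (89 + (14² - 2*7 - 2*14 + 7*14)) - 1*(-33047) = (89 + (196 - 14 - 28 + 98)) + 33047 = (89 + 252) + 33047 = 341 + 33047 = 33388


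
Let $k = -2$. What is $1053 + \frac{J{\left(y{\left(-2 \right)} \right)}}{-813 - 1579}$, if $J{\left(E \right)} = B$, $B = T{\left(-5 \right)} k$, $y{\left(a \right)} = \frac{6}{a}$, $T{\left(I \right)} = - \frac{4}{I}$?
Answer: $\frac{1574236}{1495} \approx 1053.0$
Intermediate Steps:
$B = - \frac{8}{5}$ ($B = - \frac{4}{-5} \left(-2\right) = \left(-4\right) \left(- \frac{1}{5}\right) \left(-2\right) = \frac{4}{5} \left(-2\right) = - \frac{8}{5} \approx -1.6$)
$J{\left(E \right)} = - \frac{8}{5}$
$1053 + \frac{J{\left(y{\left(-2 \right)} \right)}}{-813 - 1579} = 1053 - \frac{8}{5 \left(-813 - 1579\right)} = 1053 - \frac{8}{5 \left(-2392\right)} = 1053 - - \frac{1}{1495} = 1053 + \frac{1}{1495} = \frac{1574236}{1495}$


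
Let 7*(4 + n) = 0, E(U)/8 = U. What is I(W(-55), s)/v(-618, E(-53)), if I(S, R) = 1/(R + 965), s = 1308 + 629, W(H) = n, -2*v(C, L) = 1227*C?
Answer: 1/1100272986 ≈ 9.0886e-10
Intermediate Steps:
E(U) = 8*U
v(C, L) = -1227*C/2
n = -4 (n = -4 + (1/7)*0 = -4 + 0 = -4)
W(H) = -4
s = 1937
I(S, R) = 1/(965 + R)
I(W(-55), s)/v(-618, E(-53)) = 1/((965 + 1937)*((-1227/2*(-618)))) = 1/(2902*379143) = (1/2902)*(1/379143) = 1/1100272986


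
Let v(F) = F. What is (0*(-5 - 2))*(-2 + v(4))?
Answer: 0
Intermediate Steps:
(0*(-5 - 2))*(-2 + v(4)) = (0*(-5 - 2))*(-2 + 4) = (0*(-7))*2 = 0*2 = 0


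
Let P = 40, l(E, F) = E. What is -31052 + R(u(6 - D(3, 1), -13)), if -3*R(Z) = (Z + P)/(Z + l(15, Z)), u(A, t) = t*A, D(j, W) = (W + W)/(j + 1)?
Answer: -3508897/113 ≈ -31052.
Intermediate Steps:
D(j, W) = 2*W/(1 + j) (D(j, W) = (2*W)/(1 + j) = 2*W/(1 + j))
u(A, t) = A*t
R(Z) = -(40 + Z)/(3*(15 + Z)) (R(Z) = -(Z + 40)/(3*(Z + 15)) = -(40 + Z)/(3*(15 + Z)))
-31052 + R(u(6 - D(3, 1), -13)) = -31052 + (-40 - (6 - 2/(1 + 3))*(-13))/(3*(15 + (6 - 2/(1 + 3))*(-13))) = -31052 + (-40 - (6 - 2/4)*(-13))/(3*(15 + (6 - 2/4)*(-13))) = -31052 + (-40 - (6 - 1*1/2)*(-13))/(3*(15 + (6 - 1*1/2)*(-13))) = -31052 + (-40 - (6 - 1/2)*(-13))/(3*(15 + (6 - 1/2)*(-13))) = -31052 + (-40 - 11*(-13)/2)/(3*(15 + (11/2)*(-13))) = -31052 + (-40 - 1*(-143/2))/(3*(15 - 143/2)) = -31052 + (-40 + 143/2)/(3*(-113/2)) = -31052 + (1/3)*(-2/113)*(63/2) = -31052 - 21/113 = -3508897/113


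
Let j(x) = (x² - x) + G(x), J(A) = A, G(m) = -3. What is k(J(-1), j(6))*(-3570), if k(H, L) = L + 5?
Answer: -114240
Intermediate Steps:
j(x) = -3 + x² - x (j(x) = (x² - x) - 3 = -3 + x² - x)
k(H, L) = 5 + L
k(J(-1), j(6))*(-3570) = (5 + (-3 + 6² - 1*6))*(-3570) = (5 + (-3 + 36 - 6))*(-3570) = (5 + 27)*(-3570) = 32*(-3570) = -114240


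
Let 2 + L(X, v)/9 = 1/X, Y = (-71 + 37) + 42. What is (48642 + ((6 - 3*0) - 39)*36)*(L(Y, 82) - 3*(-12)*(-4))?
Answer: -30536649/4 ≈ -7.6342e+6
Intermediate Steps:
Y = 8 (Y = -34 + 42 = 8)
L(X, v) = -18 + 9/X
(48642 + ((6 - 3*0) - 39)*36)*(L(Y, 82) - 3*(-12)*(-4)) = (48642 + ((6 - 3*0) - 39)*36)*((-18 + 9/8) - 3*(-12)*(-4)) = (48642 + ((6 + 0) - 39)*36)*((-18 + 9*(⅛)) + 36*(-4)) = (48642 + (6 - 39)*36)*((-18 + 9/8) - 144) = (48642 - 33*36)*(-135/8 - 144) = (48642 - 1188)*(-1287/8) = 47454*(-1287/8) = -30536649/4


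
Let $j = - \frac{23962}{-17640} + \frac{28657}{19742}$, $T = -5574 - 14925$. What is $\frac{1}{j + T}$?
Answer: $- \frac{87062220}{1784443805959} \approx -4.879 \cdot 10^{-5}$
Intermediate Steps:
$T = -20499$
$j = \frac{244641821}{87062220}$ ($j = \left(-23962\right) \left(- \frac{1}{17640}\right) + 28657 \cdot \frac{1}{19742} = \frac{11981}{8820} + \frac{28657}{19742} = \frac{244641821}{87062220} \approx 2.81$)
$\frac{1}{j + T} = \frac{1}{\frac{244641821}{87062220} - 20499} = \frac{1}{- \frac{1784443805959}{87062220}} = - \frac{87062220}{1784443805959}$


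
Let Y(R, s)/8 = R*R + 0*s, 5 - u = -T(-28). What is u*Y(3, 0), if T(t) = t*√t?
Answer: 360 - 4032*I*√7 ≈ 360.0 - 10668.0*I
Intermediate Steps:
T(t) = t^(3/2)
u = 5 - 56*I*√7 (u = 5 - (-1)*(-28)^(3/2) = 5 - (-1)*(-56*I*√7) = 5 - 56*I*√7 ≈ 5.0 - 148.16*I)
Y(R, s) = 8*R² (Y(R, s) = 8*(R*R + 0*s) = 8*(R² + 0) = 8*R²)
u*Y(3, 0) = (5 - 56*I*√7)*(8*3²) = (5 - 56*I*√7)*(8*9) = (5 - 56*I*√7)*72 = 360 - 4032*I*√7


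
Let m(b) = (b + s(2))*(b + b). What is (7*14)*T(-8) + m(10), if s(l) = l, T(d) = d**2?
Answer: 6512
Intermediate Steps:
m(b) = 2*b*(2 + b) (m(b) = (b + 2)*(b + b) = (2 + b)*(2*b) = 2*b*(2 + b))
(7*14)*T(-8) + m(10) = (7*14)*(-8)**2 + 2*10*(2 + 10) = 98*64 + 2*10*12 = 6272 + 240 = 6512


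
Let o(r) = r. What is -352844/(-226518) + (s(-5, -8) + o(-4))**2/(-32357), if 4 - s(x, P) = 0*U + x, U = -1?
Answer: 15805139/10151583 ≈ 1.5569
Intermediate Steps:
s(x, P) = 4 - x (s(x, P) = 4 - (0*(-1) + x) = 4 - (0 + x) = 4 - x)
-352844/(-226518) + (s(-5, -8) + o(-4))**2/(-32357) = -352844/(-226518) + ((4 - 1*(-5)) - 4)**2/(-32357) = -352844*(-1/226518) + ((4 + 5) - 4)**2*(-1/32357) = 176422/113259 + (9 - 4)**2*(-1/32357) = 176422/113259 + 5**2*(-1/32357) = 176422/113259 + 25*(-1/32357) = 176422/113259 - 25/32357 = 15805139/10151583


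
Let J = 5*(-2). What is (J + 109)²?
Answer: 9801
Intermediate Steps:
J = -10
(J + 109)² = (-10 + 109)² = 99² = 9801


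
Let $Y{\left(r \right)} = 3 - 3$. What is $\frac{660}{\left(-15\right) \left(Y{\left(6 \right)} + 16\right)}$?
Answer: $- \frac{11}{4} \approx -2.75$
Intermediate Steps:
$Y{\left(r \right)} = 0$ ($Y{\left(r \right)} = 3 - 3 = 0$)
$\frac{660}{\left(-15\right) \left(Y{\left(6 \right)} + 16\right)} = \frac{660}{\left(-15\right) \left(0 + 16\right)} = \frac{660}{\left(-15\right) 16} = \frac{660}{-240} = 660 \left(- \frac{1}{240}\right) = - \frac{11}{4}$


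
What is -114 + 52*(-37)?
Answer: -2038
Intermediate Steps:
-114 + 52*(-37) = -114 - 1924 = -2038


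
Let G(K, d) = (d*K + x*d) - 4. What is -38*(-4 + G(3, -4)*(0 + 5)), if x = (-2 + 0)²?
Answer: 6232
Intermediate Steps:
x = 4 (x = (-2)² = 4)
G(K, d) = -4 + 4*d + K*d (G(K, d) = (d*K + 4*d) - 4 = (K*d + 4*d) - 4 = (4*d + K*d) - 4 = -4 + 4*d + K*d)
-38*(-4 + G(3, -4)*(0 + 5)) = -38*(-4 + (-4 + 4*(-4) + 3*(-4))*(0 + 5)) = -38*(-4 + (-4 - 16 - 12)*5) = -38*(-4 - 32*5) = -38*(-4 - 160) = -38*(-164) = 6232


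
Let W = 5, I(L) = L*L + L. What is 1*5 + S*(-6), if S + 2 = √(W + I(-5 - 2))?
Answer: 17 - 6*√47 ≈ -24.134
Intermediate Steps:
I(L) = L + L² (I(L) = L² + L = L + L²)
S = -2 + √47 (S = -2 + √(5 + (-5 - 2)*(1 + (-5 - 2))) = -2 + √(5 - 7*(1 - 7)) = -2 + √(5 - 7*(-6)) = -2 + √(5 + 42) = -2 + √47 ≈ 4.8557)
1*5 + S*(-6) = 1*5 + (-2 + √47)*(-6) = 5 + (12 - 6*√47) = 17 - 6*√47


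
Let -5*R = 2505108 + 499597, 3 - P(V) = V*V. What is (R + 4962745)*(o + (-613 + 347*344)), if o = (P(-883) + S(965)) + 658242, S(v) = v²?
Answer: 4050092038944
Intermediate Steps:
P(V) = 3 - V² (P(V) = 3 - V*V = 3 - V²)
o = 809781 (o = ((3 - 1*(-883)²) + 965²) + 658242 = ((3 - 1*779689) + 931225) + 658242 = ((3 - 779689) + 931225) + 658242 = (-779686 + 931225) + 658242 = 151539 + 658242 = 809781)
R = -600941 (R = -(2505108 + 499597)/5 = -⅕*3004705 = -600941)
(R + 4962745)*(o + (-613 + 347*344)) = (-600941 + 4962745)*(809781 + (-613 + 347*344)) = 4361804*(809781 + (-613 + 119368)) = 4361804*(809781 + 118755) = 4361804*928536 = 4050092038944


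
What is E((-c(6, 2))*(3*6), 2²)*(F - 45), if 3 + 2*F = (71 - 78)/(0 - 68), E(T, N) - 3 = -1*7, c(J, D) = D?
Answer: 6317/34 ≈ 185.79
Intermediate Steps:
E(T, N) = -4 (E(T, N) = 3 - 1*7 = 3 - 7 = -4)
F = -197/136 (F = -3/2 + ((71 - 78)/(0 - 68))/2 = -3/2 + (-7/(-68))/2 = -3/2 + (-7*(-1/68))/2 = -3/2 + (½)*(7/68) = -3/2 + 7/136 = -197/136 ≈ -1.4485)
E((-c(6, 2))*(3*6), 2²)*(F - 45) = -4*(-197/136 - 45) = -4*(-6317/136) = 6317/34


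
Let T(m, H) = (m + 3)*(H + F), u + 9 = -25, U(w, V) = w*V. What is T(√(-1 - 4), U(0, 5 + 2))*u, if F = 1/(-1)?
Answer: 102 + 34*I*√5 ≈ 102.0 + 76.026*I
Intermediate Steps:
U(w, V) = V*w
u = -34 (u = -9 - 25 = -34)
F = -1 (F = 1*(-1) = -1)
T(m, H) = (-1 + H)*(3 + m) (T(m, H) = (m + 3)*(H - 1) = (3 + m)*(-1 + H) = (-1 + H)*(3 + m))
T(√(-1 - 4), U(0, 5 + 2))*u = (-3 - √(-1 - 4) + 3*((5 + 2)*0) + ((5 + 2)*0)*√(-1 - 4))*(-34) = (-3 - √(-5) + 3*(7*0) + (7*0)*√(-5))*(-34) = (-3 - I*√5 + 3*0 + 0*(I*√5))*(-34) = (-3 - I*√5 + 0 + 0)*(-34) = (-3 - I*√5)*(-34) = 102 + 34*I*√5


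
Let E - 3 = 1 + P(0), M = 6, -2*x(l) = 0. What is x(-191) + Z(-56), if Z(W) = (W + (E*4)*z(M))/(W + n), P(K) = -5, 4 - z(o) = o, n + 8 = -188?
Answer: 4/21 ≈ 0.19048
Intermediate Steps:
n = -196 (n = -8 - 188 = -196)
x(l) = 0 (x(l) = -1/2*0 = 0)
z(o) = 4 - o
E = -1 (E = 3 + (1 - 5) = 3 - 4 = -1)
Z(W) = (8 + W)/(-196 + W) (Z(W) = (W + (-1*4)*(4 - 1*6))/(W - 196) = (W - 4*(4 - 6))/(-196 + W) = (W - 4*(-2))/(-196 + W) = (W + 8)/(-196 + W) = (8 + W)/(-196 + W))
x(-191) + Z(-56) = 0 + (8 - 56)/(-196 - 56) = 0 - 48/(-252) = 0 - 1/252*(-48) = 0 + 4/21 = 4/21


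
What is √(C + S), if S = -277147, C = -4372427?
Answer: I*√4649574 ≈ 2156.3*I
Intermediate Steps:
√(C + S) = √(-4372427 - 277147) = √(-4649574) = I*√4649574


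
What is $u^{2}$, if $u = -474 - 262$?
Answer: $541696$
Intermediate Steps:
$u = -736$ ($u = -474 - 262 = -736$)
$u^{2} = \left(-736\right)^{2} = 541696$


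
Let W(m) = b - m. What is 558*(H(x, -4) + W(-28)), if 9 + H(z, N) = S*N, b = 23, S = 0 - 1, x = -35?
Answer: 25668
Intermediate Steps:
S = -1
W(m) = 23 - m
H(z, N) = -9 - N
558*(H(x, -4) + W(-28)) = 558*((-9 - 1*(-4)) + (23 - 1*(-28))) = 558*((-9 + 4) + (23 + 28)) = 558*(-5 + 51) = 558*46 = 25668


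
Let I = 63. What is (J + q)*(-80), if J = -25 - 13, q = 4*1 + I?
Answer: -2320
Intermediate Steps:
q = 67 (q = 4*1 + 63 = 4 + 63 = 67)
J = -38
(J + q)*(-80) = (-38 + 67)*(-80) = 29*(-80) = -2320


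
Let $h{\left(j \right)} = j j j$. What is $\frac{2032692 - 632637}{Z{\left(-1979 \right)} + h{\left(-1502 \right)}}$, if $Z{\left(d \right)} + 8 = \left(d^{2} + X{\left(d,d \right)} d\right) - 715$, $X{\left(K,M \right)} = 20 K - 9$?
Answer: $- \frac{1400055}{3306255659} \approx -0.00042346$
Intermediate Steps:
$X{\left(K,M \right)} = -9 + 20 K$
$Z{\left(d \right)} = -723 + d^{2} + d \left(-9 + 20 d\right)$ ($Z{\left(d \right)} = -8 - \left(715 - d^{2} - \left(-9 + 20 d\right) d\right) = -8 - \left(715 - d^{2} - d \left(-9 + 20 d\right)\right) = -8 + \left(-715 + d^{2} + d \left(-9 + 20 d\right)\right) = -723 + d^{2} + d \left(-9 + 20 d\right)$)
$h{\left(j \right)} = j^{3}$ ($h{\left(j \right)} = j^{2} j = j^{3}$)
$\frac{2032692 - 632637}{Z{\left(-1979 \right)} + h{\left(-1502 \right)}} = \frac{2032692 - 632637}{\left(-723 - -17811 + 21 \left(-1979\right)^{2}\right) + \left(-1502\right)^{3}} = \frac{1400055}{\left(-723 + 17811 + 21 \cdot 3916441\right) - 3388518008} = \frac{1400055}{\left(-723 + 17811 + 82245261\right) - 3388518008} = \frac{1400055}{82262349 - 3388518008} = \frac{1400055}{-3306255659} = 1400055 \left(- \frac{1}{3306255659}\right) = - \frac{1400055}{3306255659}$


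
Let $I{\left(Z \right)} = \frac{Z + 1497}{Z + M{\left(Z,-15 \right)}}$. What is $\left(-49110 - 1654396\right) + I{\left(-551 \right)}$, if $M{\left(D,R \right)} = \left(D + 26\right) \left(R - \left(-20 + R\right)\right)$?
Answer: $- \frac{437801064}{257} \approx -1.7035 \cdot 10^{6}$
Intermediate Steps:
$M{\left(D,R \right)} = 520 + 20 D$ ($M{\left(D,R \right)} = \left(26 + D\right) 20 = 520 + 20 D$)
$I{\left(Z \right)} = \frac{1497 + Z}{520 + 21 Z}$ ($I{\left(Z \right)} = \frac{Z + 1497}{Z + \left(520 + 20 Z\right)} = \frac{1497 + Z}{520 + 21 Z}$)
$\left(-49110 - 1654396\right) + I{\left(-551 \right)} = \left(-49110 - 1654396\right) + \frac{1497 - 551}{520 + 21 \left(-551\right)} = -1703506 + \frac{1}{520 - 11571} \cdot 946 = -1703506 + \frac{1}{-11051} \cdot 946 = -1703506 - \frac{22}{257} = - \frac{437801064}{257}$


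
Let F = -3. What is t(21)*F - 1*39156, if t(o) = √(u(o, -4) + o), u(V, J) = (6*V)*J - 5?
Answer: -39156 - 6*I*√122 ≈ -39156.0 - 66.272*I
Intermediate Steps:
u(V, J) = -5 + 6*J*V (u(V, J) = 6*J*V - 5 = -5 + 6*J*V)
t(o) = √(-5 - 23*o) (t(o) = √((-5 + 6*(-4)*o) + o) = √((-5 - 24*o) + o) = √(-5 - 23*o))
t(21)*F - 1*39156 = √(-5 - 23*21)*(-3) - 1*39156 = √(-5 - 483)*(-3) - 39156 = √(-488)*(-3) - 39156 = (2*I*√122)*(-3) - 39156 = -6*I*√122 - 39156 = -39156 - 6*I*√122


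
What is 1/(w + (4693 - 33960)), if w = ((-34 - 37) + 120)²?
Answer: -1/26866 ≈ -3.7222e-5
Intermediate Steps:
w = 2401 (w = (-71 + 120)² = 49² = 2401)
1/(w + (4693 - 33960)) = 1/(2401 + (4693 - 33960)) = 1/(2401 - 29267) = 1/(-26866) = -1/26866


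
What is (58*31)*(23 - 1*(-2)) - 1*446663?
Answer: -401713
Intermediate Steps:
(58*31)*(23 - 1*(-2)) - 1*446663 = 1798*(23 + 2) - 446663 = 1798*25 - 446663 = 44950 - 446663 = -401713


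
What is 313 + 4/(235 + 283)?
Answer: 81069/259 ≈ 313.01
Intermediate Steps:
313 + 4/(235 + 283) = 313 + 4/518 = 313 + 4*(1/518) = 313 + 2/259 = 81069/259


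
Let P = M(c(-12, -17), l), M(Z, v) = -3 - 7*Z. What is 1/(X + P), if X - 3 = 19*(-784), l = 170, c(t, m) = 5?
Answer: -1/14931 ≈ -6.6975e-5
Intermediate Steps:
X = -14893 (X = 3 + 19*(-784) = 3 - 14896 = -14893)
P = -38 (P = -3 - 7*5 = -3 - 35 = -38)
1/(X + P) = 1/(-14893 - 38) = 1/(-14931) = -1/14931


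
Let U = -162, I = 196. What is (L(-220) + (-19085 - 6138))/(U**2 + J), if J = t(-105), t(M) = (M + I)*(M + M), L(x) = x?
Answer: -8481/2378 ≈ -3.5664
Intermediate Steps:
t(M) = 2*M*(196 + M) (t(M) = (M + 196)*(M + M) = (196 + M)*(2*M) = 2*M*(196 + M))
J = -19110 (J = 2*(-105)*(196 - 105) = 2*(-105)*91 = -19110)
(L(-220) + (-19085 - 6138))/(U**2 + J) = (-220 + (-19085 - 6138))/((-162)**2 - 19110) = (-220 - 25223)/(26244 - 19110) = -25443/7134 = -25443*1/7134 = -8481/2378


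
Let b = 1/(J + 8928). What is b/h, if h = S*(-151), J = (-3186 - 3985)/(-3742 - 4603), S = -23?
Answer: 8345/258777852563 ≈ 3.2248e-8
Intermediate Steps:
J = 7171/8345 (J = -7171/(-8345) = -7171*(-1/8345) = 7171/8345 ≈ 0.85932)
b = 8345/74511331 (b = 1/(7171/8345 + 8928) = 1/(74511331/8345) = 8345/74511331 ≈ 0.00011200)
h = 3473 (h = -23*(-151) = 3473)
b/h = (8345/74511331)/3473 = (8345/74511331)*(1/3473) = 8345/258777852563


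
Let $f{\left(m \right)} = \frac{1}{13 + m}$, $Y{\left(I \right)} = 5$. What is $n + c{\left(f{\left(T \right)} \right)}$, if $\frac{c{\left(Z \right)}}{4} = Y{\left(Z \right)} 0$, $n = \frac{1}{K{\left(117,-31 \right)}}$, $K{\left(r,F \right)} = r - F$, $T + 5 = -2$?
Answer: $\frac{1}{148} \approx 0.0067568$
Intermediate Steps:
$T = -7$ ($T = -5 - 2 = -7$)
$n = \frac{1}{148}$ ($n = \frac{1}{117 - -31} = \frac{1}{117 + 31} = \frac{1}{148} \approx 0.0067568$)
$c{\left(Z \right)} = 0$ ($c{\left(Z \right)} = 4 \cdot 5 \cdot 0 = 4 \cdot 0 = 0$)
$n + c{\left(f{\left(T \right)} \right)} = \frac{1}{148} + 0 = \frac{1}{148}$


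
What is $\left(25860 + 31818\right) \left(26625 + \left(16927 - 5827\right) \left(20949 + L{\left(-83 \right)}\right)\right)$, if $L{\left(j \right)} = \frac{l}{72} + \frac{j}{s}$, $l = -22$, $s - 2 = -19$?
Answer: $\frac{228081454460200}{17} \approx 1.3417 \cdot 10^{13}$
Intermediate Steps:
$s = -17$ ($s = 2 - 19 = -17$)
$L{\left(j \right)} = - \frac{11}{36} - \frac{j}{17}$ ($L{\left(j \right)} = - \frac{22}{72} + \frac{j}{-17} = \left(-22\right) \frac{1}{72} + j \left(- \frac{1}{17}\right) = - \frac{11}{36} - \frac{j}{17}$)
$\left(25860 + 31818\right) \left(26625 + \left(16927 - 5827\right) \left(20949 + L{\left(-83 \right)}\right)\right) = \left(25860 + 31818\right) \left(26625 + \left(16927 - 5827\right) \left(20949 - - \frac{2801}{612}\right)\right) = 57678 \left(26625 + 11100 \left(20949 + \left(- \frac{11}{36} + \frac{83}{17}\right)\right)\right) = 57678 \left(26625 + 11100 \left(20949 + \frac{2801}{612}\right)\right) = 57678 \left(26625 + 11100 \cdot \frac{12823589}{612}\right) = 57678 \left(26625 + \frac{11861819825}{51}\right) = 57678 \cdot \frac{11863177700}{51} = \frac{228081454460200}{17}$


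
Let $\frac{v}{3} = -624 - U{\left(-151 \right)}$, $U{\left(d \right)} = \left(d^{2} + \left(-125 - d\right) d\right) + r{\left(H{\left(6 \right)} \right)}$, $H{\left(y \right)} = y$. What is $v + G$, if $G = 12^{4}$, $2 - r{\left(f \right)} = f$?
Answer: $-37749$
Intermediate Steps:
$r{\left(f \right)} = 2 - f$
$U{\left(d \right)} = -4 + d^{2} + d \left(-125 - d\right)$ ($U{\left(d \right)} = \left(d^{2} + \left(-125 - d\right) d\right) + \left(2 - 6\right) = \left(d^{2} + d \left(-125 - d\right)\right) + \left(2 - 6\right) = \left(d^{2} + d \left(-125 - d\right)\right) - 4 = -4 + d^{2} + d \left(-125 - d\right)$)
$G = 20736$
$v = -58485$ ($v = 3 \left(-624 - \left(-4 - -18875\right)\right) = 3 \left(-624 - \left(-4 + 18875\right)\right) = 3 \left(-624 - 18871\right) = 3 \left(-19495\right) = -58485$)
$v + G = -58485 + 20736 = -37749$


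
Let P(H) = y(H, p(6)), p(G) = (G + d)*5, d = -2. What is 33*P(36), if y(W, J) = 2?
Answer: 66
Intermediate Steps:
p(G) = -10 + 5*G (p(G) = (G - 2)*5 = (-2 + G)*5 = -10 + 5*G)
P(H) = 2
33*P(36) = 33*2 = 66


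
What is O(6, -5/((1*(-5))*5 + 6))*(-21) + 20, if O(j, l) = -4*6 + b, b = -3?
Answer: 587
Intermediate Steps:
O(j, l) = -27 (O(j, l) = -4*6 - 3 = -24 - 3 = -27)
O(6, -5/((1*(-5))*5 + 6))*(-21) + 20 = -27*(-21) + 20 = 567 + 20 = 587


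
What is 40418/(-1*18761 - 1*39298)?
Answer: -40418/58059 ≈ -0.69615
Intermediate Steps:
40418/(-1*18761 - 1*39298) = 40418/(-18761 - 39298) = 40418/(-58059) = 40418*(-1/58059) = -40418/58059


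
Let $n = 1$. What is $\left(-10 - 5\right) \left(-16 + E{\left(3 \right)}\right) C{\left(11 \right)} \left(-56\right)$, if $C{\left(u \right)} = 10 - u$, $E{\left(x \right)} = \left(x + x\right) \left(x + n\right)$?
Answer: $-6720$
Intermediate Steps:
$E{\left(x \right)} = 2 x \left(1 + x\right)$ ($E{\left(x \right)} = \left(x + x\right) \left(x + 1\right) = 2 x \left(1 + x\right)$)
$\left(-10 - 5\right) \left(-16 + E{\left(3 \right)}\right) C{\left(11 \right)} \left(-56\right) = \left(-10 - 5\right) \left(-16 + 2 \cdot 3 \left(1 + 3\right)\right) \left(10 - 11\right) \left(-56\right) = - 15 \left(-16 + 2 \cdot 3 \cdot 4\right) \left(10 - 11\right) \left(-56\right) = - 15 \left(-16 + 24\right) \left(-1\right) \left(-56\right) = \left(-15\right) 8 \left(-1\right) \left(-56\right) = \left(-120\right) \left(-1\right) \left(-56\right) = 120 \left(-56\right) = -6720$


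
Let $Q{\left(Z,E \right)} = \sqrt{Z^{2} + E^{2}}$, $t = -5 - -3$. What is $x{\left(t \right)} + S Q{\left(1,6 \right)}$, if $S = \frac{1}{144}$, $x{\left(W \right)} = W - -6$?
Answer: $4 + \frac{\sqrt{37}}{144} \approx 4.0422$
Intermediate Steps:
$t = -2$ ($t = -5 + 3 = -2$)
$x{\left(W \right)} = 6 + W$ ($x{\left(W \right)} = W + 6 = 6 + W$)
$S = \frac{1}{144} \approx 0.0069444$
$Q{\left(Z,E \right)} = \sqrt{E^{2} + Z^{2}}$
$x{\left(t \right)} + S Q{\left(1,6 \right)} = \left(6 - 2\right) + \frac{\sqrt{6^{2} + 1^{2}}}{144} = 4 + \frac{\sqrt{36 + 1}}{144} = 4 + \frac{\sqrt{37}}{144}$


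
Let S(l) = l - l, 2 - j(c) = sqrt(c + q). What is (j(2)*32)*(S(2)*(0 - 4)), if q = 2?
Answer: 0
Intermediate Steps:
j(c) = 2 - sqrt(2 + c) (j(c) = 2 - sqrt(c + 2) = 2 - sqrt(2 + c))
S(l) = 0
(j(2)*32)*(S(2)*(0 - 4)) = ((2 - sqrt(2 + 2))*32)*(0*(0 - 4)) = ((2 - sqrt(4))*32)*(0*(-4)) = ((2 - 1*2)*32)*0 = ((2 - 2)*32)*0 = (0*32)*0 = 0*0 = 0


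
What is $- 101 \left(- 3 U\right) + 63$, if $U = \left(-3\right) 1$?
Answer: $-846$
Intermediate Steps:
$U = -3$
$- 101 \left(- 3 U\right) + 63 = - 101 \left(\left(-3\right) \left(-3\right)\right) + 63 = \left(-101\right) 9 + 63 = -909 + 63 = -846$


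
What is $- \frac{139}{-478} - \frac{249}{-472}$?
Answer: $\frac{92315}{112808} \approx 0.81834$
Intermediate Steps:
$- \frac{139}{-478} - \frac{249}{-472} = \left(-139\right) \left(- \frac{1}{478}\right) - - \frac{249}{472} = \frac{139}{478} + \frac{249}{472} = \frac{92315}{112808}$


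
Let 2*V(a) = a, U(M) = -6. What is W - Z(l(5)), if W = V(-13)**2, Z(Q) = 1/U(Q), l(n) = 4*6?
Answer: 509/12 ≈ 42.417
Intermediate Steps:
V(a) = a/2
l(n) = 24
Z(Q) = -1/6 (Z(Q) = 1/(-6) = -1/6)
W = 169/4 (W = ((1/2)*(-13))**2 = (-13/2)**2 = 169/4 ≈ 42.250)
W - Z(l(5)) = 169/4 - 1*(-1/6) = 169/4 + 1/6 = 509/12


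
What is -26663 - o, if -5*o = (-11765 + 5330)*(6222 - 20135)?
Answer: 17879368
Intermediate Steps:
o = -17906031 (o = -(-11765 + 5330)*(6222 - 20135)/5 = -(-1287)*(-13913) = -1/5*89530155 = -17906031)
-26663 - o = -26663 - 1*(-17906031) = -26663 + 17906031 = 17879368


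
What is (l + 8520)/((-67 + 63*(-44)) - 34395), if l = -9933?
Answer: 1413/37234 ≈ 0.037949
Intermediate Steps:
(l + 8520)/((-67 + 63*(-44)) - 34395) = (-9933 + 8520)/((-67 + 63*(-44)) - 34395) = -1413/((-67 - 2772) - 34395) = -1413/(-2839 - 34395) = -1413/(-37234) = -1413*(-1/37234) = 1413/37234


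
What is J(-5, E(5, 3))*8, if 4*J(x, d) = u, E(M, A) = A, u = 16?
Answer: 32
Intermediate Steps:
J(x, d) = 4 (J(x, d) = (¼)*16 = 4)
J(-5, E(5, 3))*8 = 4*8 = 32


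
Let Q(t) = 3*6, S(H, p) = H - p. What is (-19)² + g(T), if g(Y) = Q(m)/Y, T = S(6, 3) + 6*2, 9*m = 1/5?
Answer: 1811/5 ≈ 362.20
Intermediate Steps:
m = 1/45 (m = (⅑)/5 = (⅑)*(⅕) = 1/45 ≈ 0.022222)
Q(t) = 18
T = 15 (T = (6 - 1*3) + 6*2 = (6 - 3) + 12 = 3 + 12 = 15)
g(Y) = 18/Y
(-19)² + g(T) = (-19)² + 18/15 = 361 + 18*(1/15) = 361 + 6/5 = 1811/5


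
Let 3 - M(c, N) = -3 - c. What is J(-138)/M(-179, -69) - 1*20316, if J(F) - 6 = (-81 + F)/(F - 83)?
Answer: -776743173/38233 ≈ -20316.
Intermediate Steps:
M(c, N) = 6 + c (M(c, N) = 3 - (-3 - c) = 3 + (3 + c) = 6 + c)
J(F) = 6 + (-81 + F)/(-83 + F) (J(F) = 6 + (-81 + F)/(F - 83) = 6 + (-81 + F)/(-83 + F))
J(-138)/M(-179, -69) - 1*20316 = ((-579 + 7*(-138))/(-83 - 138))/(6 - 179) - 1*20316 = ((-579 - 966)/(-221))/(-173) - 20316 = -1/221*(-1545)*(-1/173) - 20316 = (1545/221)*(-1/173) - 20316 = -1545/38233 - 20316 = -776743173/38233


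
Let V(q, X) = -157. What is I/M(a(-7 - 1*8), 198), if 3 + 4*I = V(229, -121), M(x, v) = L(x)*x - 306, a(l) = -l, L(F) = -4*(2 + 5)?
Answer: 20/363 ≈ 0.055096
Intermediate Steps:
L(F) = -28 (L(F) = -4*7 = -28)
M(x, v) = -306 - 28*x (M(x, v) = -28*x - 306 = -306 - 28*x)
I = -40 (I = -¾ + (¼)*(-157) = -¾ - 157/4 = -40)
I/M(a(-7 - 1*8), 198) = -40/(-306 - (-28)*(-7 - 1*8)) = -40/(-306 - (-28)*(-7 - 8)) = -40/(-306 - (-28)*(-15)) = -40/(-306 - 28*15) = -40/(-306 - 420) = -40/(-726) = -40*(-1/726) = 20/363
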